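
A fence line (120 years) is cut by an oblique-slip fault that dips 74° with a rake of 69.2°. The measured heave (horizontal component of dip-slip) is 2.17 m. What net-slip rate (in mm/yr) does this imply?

dip-slip = heave / cos(dip) = 2.17 / cos(74°) = 7.873 m
net slip = dip-slip / sin(rake) = 7.873 / sin(69.2°) = 8.422 m
rate = 8.422 m / 120 years = 0.0702 m/yr = 70.2 mm/yr

70.2 mm/yr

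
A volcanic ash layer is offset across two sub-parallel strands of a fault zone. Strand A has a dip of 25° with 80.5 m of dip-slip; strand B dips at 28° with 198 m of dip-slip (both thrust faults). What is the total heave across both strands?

248 m

heave_A = 80.5 × cos(25°) = 72.96 m
heave_B = 198 × cos(28°) = 174.8 m
total = 72.96 + 174.8 = 248 m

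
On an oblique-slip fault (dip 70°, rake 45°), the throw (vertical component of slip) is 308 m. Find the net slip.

dip-slip = throw / sin(dip) = 308 / sin(70°) = 327.8 m
net slip = dip-slip / sin(rake) = 327.8 / sin(45°) = 464 m

464 m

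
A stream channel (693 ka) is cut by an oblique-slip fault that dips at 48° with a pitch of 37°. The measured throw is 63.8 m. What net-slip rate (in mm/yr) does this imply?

dip-slip = throw / sin(dip) = 63.8 / sin(48°) = 85.85 m
net slip = dip-slip / sin(rake) = 85.85 / sin(37°) = 142.7 m
rate = 142.7 m / 693 ka = 0.000206 m/yr = 0.206 mm/yr

0.206 mm/yr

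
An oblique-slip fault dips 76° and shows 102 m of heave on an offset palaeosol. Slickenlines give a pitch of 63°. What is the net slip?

dip-slip = heave / cos(dip) = 102 / cos(76°) = 421.6 m
net slip = dip-slip / sin(rake) = 421.6 / sin(63°) = 473 m

473 m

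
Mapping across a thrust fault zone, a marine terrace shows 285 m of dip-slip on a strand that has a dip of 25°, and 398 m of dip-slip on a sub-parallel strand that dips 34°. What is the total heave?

heave_A = 285 × cos(25°) = 258.3 m
heave_B = 398 × cos(34°) = 330 m
total = 258.3 + 330 = 588 m

588 m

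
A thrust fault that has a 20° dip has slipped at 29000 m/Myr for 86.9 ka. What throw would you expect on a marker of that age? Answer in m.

862 m

dip-slip = rate × time = 29000 m/Myr × 86.9 ka = 2520 m
throw = dip-slip × sin(dip) = 2520 × sin(20°) = 862 m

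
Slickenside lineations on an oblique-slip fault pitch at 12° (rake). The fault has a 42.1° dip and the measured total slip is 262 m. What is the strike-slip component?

strike-slip = net slip × cos(rake) = 262 m × cos(12°) = 256 m

256 m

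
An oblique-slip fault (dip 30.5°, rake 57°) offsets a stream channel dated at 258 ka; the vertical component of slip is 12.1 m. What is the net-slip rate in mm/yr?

0.110 mm/yr

dip-slip = throw / sin(dip) = 12.1 / sin(30.5°) = 23.84 m
net slip = dip-slip / sin(rake) = 23.84 / sin(57°) = 28.43 m
rate = 28.43 m / 258 ka = 0.000110 m/yr = 0.110 mm/yr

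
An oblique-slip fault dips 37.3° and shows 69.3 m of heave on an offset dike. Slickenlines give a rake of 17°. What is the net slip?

dip-slip = heave / cos(dip) = 69.3 / cos(37.3°) = 87.12 m
net slip = dip-slip / sin(rake) = 87.12 / sin(17°) = 298 m

298 m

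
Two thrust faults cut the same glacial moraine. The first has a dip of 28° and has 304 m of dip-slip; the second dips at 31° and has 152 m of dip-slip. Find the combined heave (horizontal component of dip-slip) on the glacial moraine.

heave_A = 304 × cos(28°) = 268.4 m
heave_B = 152 × cos(31°) = 130.3 m
total = 268.4 + 130.3 = 399 m

399 m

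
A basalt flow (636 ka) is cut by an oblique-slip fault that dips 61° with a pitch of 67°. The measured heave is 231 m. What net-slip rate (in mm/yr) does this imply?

dip-slip = heave / cos(dip) = 231 / cos(61°) = 476.5 m
net slip = dip-slip / sin(rake) = 476.5 / sin(67°) = 517.6 m
rate = 517.6 m / 636 ka = 0.000814 m/yr = 0.814 mm/yr

0.814 mm/yr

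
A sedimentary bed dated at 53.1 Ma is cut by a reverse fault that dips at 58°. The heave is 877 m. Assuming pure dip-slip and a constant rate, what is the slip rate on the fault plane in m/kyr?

0.0312 m/kyr

dip-slip = heave / cos(dip) = 877 m / cos(58°) = 1655 m
rate = 1655 m / 53.1 Ma = 0.0000312 m/yr = 0.0312 m/kyr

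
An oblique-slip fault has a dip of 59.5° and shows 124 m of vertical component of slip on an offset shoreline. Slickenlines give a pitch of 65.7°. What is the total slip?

158 m

dip-slip = throw / sin(dip) = 124 / sin(59.5°) = 143.9 m
net slip = dip-slip / sin(rake) = 143.9 / sin(65.7°) = 158 m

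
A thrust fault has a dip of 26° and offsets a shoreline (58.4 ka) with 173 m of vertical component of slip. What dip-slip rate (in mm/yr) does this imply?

dip-slip = throw / sin(dip) = 173 m / sin(26°) = 394.6 m
rate = 394.6 m / 58.4 ka = 0.00676 m/yr = 6.76 mm/yr

6.76 mm/yr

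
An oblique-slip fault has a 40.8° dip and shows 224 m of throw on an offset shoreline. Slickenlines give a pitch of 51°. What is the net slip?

dip-slip = throw / sin(dip) = 224 / sin(40.8°) = 342.8 m
net slip = dip-slip / sin(rake) = 342.8 / sin(51°) = 441 m

441 m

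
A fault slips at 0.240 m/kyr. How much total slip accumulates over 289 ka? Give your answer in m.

slip = rate × time = 0.240 m/kyr × 289 ka = 69.4 m

69.4 m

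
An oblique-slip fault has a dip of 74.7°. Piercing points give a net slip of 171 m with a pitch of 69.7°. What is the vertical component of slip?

155 m

dip-slip = net slip × sin(rake) = 171 m × sin(69.7°) = 160.4 m
throw = dip-slip × sin(dip) = 160.4 × sin(74.7°) = 155 m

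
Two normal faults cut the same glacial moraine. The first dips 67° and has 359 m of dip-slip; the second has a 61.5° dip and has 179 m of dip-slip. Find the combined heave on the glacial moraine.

226 m

heave_A = 359 × cos(67°) = 140.3 m
heave_B = 179 × cos(61.5°) = 85.41 m
total = 140.3 + 85.41 = 226 m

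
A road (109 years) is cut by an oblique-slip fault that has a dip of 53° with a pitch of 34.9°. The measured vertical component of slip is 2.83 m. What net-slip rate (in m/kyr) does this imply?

dip-slip = throw / sin(dip) = 2.83 / sin(53°) = 3.544 m
net slip = dip-slip / sin(rake) = 3.544 / sin(34.9°) = 6.193 m
rate = 6.193 m / 109 years = 0.0568 m/yr = 56.8 m/kyr

56.8 m/kyr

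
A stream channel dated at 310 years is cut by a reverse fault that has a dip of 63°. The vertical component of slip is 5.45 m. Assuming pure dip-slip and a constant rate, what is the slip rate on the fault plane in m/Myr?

dip-slip = throw / sin(dip) = 5.45 m / sin(63°) = 6.117 m
rate = 6.117 m / 310 years = 0.0197 m/yr = 19700 m/Myr

19700 m/Myr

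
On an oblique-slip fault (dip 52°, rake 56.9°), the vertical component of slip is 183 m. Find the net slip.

dip-slip = throw / sin(dip) = 183 / sin(52°) = 232.2 m
net slip = dip-slip / sin(rake) = 232.2 / sin(56.9°) = 277 m

277 m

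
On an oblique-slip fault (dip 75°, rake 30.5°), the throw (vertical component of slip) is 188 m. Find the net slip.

dip-slip = throw / sin(dip) = 188 / sin(75°) = 194.6 m
net slip = dip-slip / sin(rake) = 194.6 / sin(30.5°) = 383 m

383 m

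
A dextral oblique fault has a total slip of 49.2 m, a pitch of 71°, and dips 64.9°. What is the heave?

dip-slip = net slip × sin(rake) = 49.2 m × sin(71°) = 46.52 m
heave = dip-slip × cos(dip) = 46.52 × cos(64.9°) = 19.7 m

19.7 m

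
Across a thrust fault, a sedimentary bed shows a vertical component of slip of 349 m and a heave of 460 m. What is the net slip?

net slip = √(throw² + heave²) = √(349² + 460²) = 577 m

577 m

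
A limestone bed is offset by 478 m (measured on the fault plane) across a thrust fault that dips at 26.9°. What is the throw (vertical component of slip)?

throw = dip-slip × sin(dip) = 478 m × sin(26.9°) = 216 m

216 m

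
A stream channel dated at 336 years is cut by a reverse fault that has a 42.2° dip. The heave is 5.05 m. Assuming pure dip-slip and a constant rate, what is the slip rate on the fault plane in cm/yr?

dip-slip = heave / cos(dip) = 5.05 m / cos(42.2°) = 6.817 m
rate = 6.817 m / 336 years = 0.0203 m/yr = 2.03 cm/yr

2.03 cm/yr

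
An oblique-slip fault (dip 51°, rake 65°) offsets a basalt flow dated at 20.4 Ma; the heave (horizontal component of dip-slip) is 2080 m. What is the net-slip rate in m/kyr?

0.179 m/kyr

dip-slip = heave / cos(dip) = 2080 / cos(51°) = 3305 m
net slip = dip-slip / sin(rake) = 3305 / sin(65°) = 3647 m
rate = 3647 m / 20.4 Ma = 0.000179 m/yr = 0.179 m/kyr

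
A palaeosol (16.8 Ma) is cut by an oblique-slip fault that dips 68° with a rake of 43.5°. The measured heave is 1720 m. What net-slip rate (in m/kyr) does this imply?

dip-slip = heave / cos(dip) = 1720 / cos(68°) = 4591 m
net slip = dip-slip / sin(rake) = 4591 / sin(43.5°) = 6670 m
rate = 6670 m / 16.8 Ma = 0.000397 m/yr = 0.397 m/kyr

0.397 m/kyr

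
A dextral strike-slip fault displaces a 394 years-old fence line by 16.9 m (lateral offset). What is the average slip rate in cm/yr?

4.29 cm/yr

rate = 16.9 m / 394 years = 0.0429 m/yr = 4.29 cm/yr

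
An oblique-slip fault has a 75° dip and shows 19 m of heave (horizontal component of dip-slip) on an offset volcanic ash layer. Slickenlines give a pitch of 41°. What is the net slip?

dip-slip = heave / cos(dip) = 19 / cos(75°) = 73.41 m
net slip = dip-slip / sin(rake) = 73.41 / sin(41°) = 112 m

112 m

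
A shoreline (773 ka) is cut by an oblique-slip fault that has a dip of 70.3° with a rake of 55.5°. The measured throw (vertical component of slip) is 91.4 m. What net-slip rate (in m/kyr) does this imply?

dip-slip = throw / sin(dip) = 91.4 / sin(70.3°) = 97.08 m
net slip = dip-slip / sin(rake) = 97.08 / sin(55.5°) = 117.8 m
rate = 117.8 m / 773 ka = 0.000152 m/yr = 0.152 m/kyr

0.152 m/kyr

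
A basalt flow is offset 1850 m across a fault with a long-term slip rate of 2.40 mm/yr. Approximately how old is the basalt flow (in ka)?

age = offset / rate = 1850 m / (2.40 mm/yr) = 771000 yr = 771 ka

771 ka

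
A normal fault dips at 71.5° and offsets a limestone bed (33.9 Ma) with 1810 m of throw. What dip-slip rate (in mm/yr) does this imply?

dip-slip = throw / sin(dip) = 1810 m / sin(71.5°) = 1909 m
rate = 1909 m / 33.9 Ma = 0.0000563 m/yr = 0.0563 mm/yr

0.0563 mm/yr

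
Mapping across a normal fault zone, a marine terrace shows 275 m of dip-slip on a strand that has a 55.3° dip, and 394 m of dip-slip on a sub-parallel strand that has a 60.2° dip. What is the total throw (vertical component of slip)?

throw_A = 275 × sin(55.3°) = 226.1 m
throw_B = 394 × sin(60.2°) = 341.9 m
total = 226.1 + 341.9 = 568 m

568 m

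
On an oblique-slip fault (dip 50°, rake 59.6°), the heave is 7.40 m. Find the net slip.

dip-slip = heave / cos(dip) = 7.40 / cos(50°) = 11.51 m
net slip = dip-slip / sin(rake) = 11.51 / sin(59.6°) = 13.3 m

13.3 m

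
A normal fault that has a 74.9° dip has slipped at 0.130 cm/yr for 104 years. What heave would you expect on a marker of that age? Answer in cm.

3.52 cm

dip-slip = rate × time = 0.130 cm/yr × 104 years = 0.1352 m
heave = dip-slip × cos(dip) = 0.1352 × cos(74.9°) = 0.0352 m = 3.52 cm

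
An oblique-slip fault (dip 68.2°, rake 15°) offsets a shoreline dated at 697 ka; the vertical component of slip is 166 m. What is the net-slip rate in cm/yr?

dip-slip = throw / sin(dip) = 166 / sin(68.2°) = 178.8 m
net slip = dip-slip / sin(rake) = 178.8 / sin(15°) = 690.8 m
rate = 690.8 m / 697 ka = 0.000991 m/yr = 0.0991 cm/yr

0.0991 cm/yr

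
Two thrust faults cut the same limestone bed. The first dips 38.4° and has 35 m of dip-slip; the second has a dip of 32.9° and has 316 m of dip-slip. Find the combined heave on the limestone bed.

293 m

heave_A = 35 × cos(38.4°) = 27.43 m
heave_B = 316 × cos(32.9°) = 265.3 m
total = 27.43 + 265.3 = 293 m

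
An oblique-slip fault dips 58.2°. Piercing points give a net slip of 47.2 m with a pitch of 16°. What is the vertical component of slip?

11.1 m

dip-slip = net slip × sin(rake) = 47.2 m × sin(16°) = 13.01 m
throw = dip-slip × sin(dip) = 13.01 × sin(58.2°) = 11.1 m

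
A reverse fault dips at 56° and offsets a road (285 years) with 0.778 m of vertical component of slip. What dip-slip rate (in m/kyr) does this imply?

dip-slip = throw / sin(dip) = 0.778 m / sin(56°) = 0.9384 m
rate = 0.9384 m / 285 years = 0.00329 m/yr = 3.29 m/kyr

3.29 m/kyr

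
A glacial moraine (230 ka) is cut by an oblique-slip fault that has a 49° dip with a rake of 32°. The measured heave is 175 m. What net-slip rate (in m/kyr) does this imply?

2.19 m/kyr

dip-slip = heave / cos(dip) = 175 / cos(49°) = 266.7 m
net slip = dip-slip / sin(rake) = 266.7 / sin(32°) = 503.4 m
rate = 503.4 m / 230 ka = 0.00219 m/yr = 2.19 m/kyr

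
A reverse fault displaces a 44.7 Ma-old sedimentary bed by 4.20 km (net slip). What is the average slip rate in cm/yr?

0.00940 cm/yr

rate = 4.20 km / 44.7 Ma = 0.0000940 m/yr = 0.00940 cm/yr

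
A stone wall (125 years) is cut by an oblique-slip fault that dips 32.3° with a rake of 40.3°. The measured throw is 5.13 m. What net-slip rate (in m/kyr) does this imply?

119 m/kyr

dip-slip = throw / sin(dip) = 5.13 / sin(32.3°) = 9.600 m
net slip = dip-slip / sin(rake) = 9.600 / sin(40.3°) = 14.84 m
rate = 14.84 m / 125 years = 0.119 m/yr = 119 m/kyr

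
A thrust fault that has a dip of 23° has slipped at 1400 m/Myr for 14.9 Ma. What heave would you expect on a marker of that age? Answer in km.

19.2 km

dip-slip = rate × time = 1400 m/Myr × 14.9 Ma = 20860 m
heave = dip-slip × cos(dip) = 20860 × cos(23°) = 19200 m = 19.2 km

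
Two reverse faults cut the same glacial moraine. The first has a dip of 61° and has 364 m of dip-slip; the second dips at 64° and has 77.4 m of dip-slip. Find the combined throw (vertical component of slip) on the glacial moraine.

throw_A = 364 × sin(61°) = 318.4 m
throw_B = 77.4 × sin(64°) = 69.57 m
total = 318.4 + 69.57 = 388 m

388 m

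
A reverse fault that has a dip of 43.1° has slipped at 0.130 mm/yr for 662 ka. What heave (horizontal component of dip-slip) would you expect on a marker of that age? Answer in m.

62.8 m

dip-slip = rate × time = 0.130 mm/yr × 662 ka = 86.06 m
heave = dip-slip × cos(dip) = 86.06 × cos(43.1°) = 62.8 m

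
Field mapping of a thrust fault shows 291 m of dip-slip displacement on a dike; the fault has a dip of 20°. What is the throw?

throw = dip-slip × sin(dip) = 291 m × sin(20°) = 99.5 m

99.5 m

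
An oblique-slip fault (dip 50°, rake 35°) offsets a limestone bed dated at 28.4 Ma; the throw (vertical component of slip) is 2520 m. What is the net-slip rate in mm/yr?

0.202 mm/yr

dip-slip = throw / sin(dip) = 2520 / sin(50°) = 3290 m
net slip = dip-slip / sin(rake) = 3290 / sin(35°) = 5735 m
rate = 5735 m / 28.4 Ma = 0.000202 m/yr = 0.202 mm/yr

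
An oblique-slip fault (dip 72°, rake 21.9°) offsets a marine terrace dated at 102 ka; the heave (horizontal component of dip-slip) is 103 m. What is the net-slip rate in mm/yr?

dip-slip = heave / cos(dip) = 103 / cos(72°) = 333.3 m
net slip = dip-slip / sin(rake) = 333.3 / sin(21.9°) = 893.6 m
rate = 893.6 m / 102 ka = 0.00876 m/yr = 8.76 mm/yr

8.76 mm/yr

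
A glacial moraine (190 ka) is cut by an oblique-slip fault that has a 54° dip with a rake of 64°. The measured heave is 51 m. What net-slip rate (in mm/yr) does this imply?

0.508 mm/yr

dip-slip = heave / cos(dip) = 51 / cos(54°) = 86.77 m
net slip = dip-slip / sin(rake) = 86.77 / sin(64°) = 96.54 m
rate = 96.54 m / 190 ka = 0.000508 m/yr = 0.508 mm/yr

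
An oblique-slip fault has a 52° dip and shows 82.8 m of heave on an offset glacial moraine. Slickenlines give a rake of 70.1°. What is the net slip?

dip-slip = heave / cos(dip) = 82.8 / cos(52°) = 134.5 m
net slip = dip-slip / sin(rake) = 134.5 / sin(70.1°) = 143 m

143 m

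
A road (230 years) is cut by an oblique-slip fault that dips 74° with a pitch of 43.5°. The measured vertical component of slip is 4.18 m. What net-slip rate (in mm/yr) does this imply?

dip-slip = throw / sin(dip) = 4.18 / sin(74°) = 4.348 m
net slip = dip-slip / sin(rake) = 4.348 / sin(43.5°) = 6.317 m
rate = 6.317 m / 230 years = 0.0275 m/yr = 27.5 mm/yr

27.5 mm/yr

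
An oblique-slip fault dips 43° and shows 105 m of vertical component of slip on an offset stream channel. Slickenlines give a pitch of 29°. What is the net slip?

318 m

dip-slip = throw / sin(dip) = 105 / sin(43°) = 154 m
net slip = dip-slip / sin(rake) = 154 / sin(29°) = 318 m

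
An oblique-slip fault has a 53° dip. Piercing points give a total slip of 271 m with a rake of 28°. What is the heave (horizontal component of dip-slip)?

76.6 m

dip-slip = net slip × sin(rake) = 271 m × sin(28°) = 127.2 m
heave = dip-slip × cos(dip) = 127.2 × cos(53°) = 76.6 m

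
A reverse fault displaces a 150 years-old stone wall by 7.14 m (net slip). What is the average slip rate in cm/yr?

rate = 7.14 m / 150 years = 0.0476 m/yr = 4.76 cm/yr

4.76 cm/yr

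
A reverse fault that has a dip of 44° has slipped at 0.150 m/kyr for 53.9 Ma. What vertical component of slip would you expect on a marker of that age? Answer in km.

5.62 km

dip-slip = rate × time = 0.150 m/kyr × 53.9 Ma = 8085 m
throw = dip-slip × sin(dip) = 8085 × sin(44°) = 5620 m = 5.62 km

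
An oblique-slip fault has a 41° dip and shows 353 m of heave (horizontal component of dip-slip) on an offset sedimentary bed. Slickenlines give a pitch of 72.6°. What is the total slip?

490 m

dip-slip = heave / cos(dip) = 353 / cos(41°) = 467.7 m
net slip = dip-slip / sin(rake) = 467.7 / sin(72.6°) = 490 m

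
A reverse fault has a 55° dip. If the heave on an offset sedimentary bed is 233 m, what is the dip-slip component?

406 m

dip-slip = heave / cos(dip) = 233 / cos(55°) = 406 m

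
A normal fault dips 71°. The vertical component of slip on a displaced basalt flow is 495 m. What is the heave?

170 m

heave = throw / tan(dip) = 495 / tan(71°) = 170 m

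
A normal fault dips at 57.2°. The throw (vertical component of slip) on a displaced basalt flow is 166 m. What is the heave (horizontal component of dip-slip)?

heave = throw / tan(dip) = 166 / tan(57.2°) = 107 m

107 m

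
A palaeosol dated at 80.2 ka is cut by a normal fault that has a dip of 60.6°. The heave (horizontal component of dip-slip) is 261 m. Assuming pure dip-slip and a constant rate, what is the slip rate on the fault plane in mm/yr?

6.63 mm/yr

dip-slip = heave / cos(dip) = 261 m / cos(60.6°) = 531.7 m
rate = 531.7 m / 80.2 ka = 0.00663 m/yr = 6.63 mm/yr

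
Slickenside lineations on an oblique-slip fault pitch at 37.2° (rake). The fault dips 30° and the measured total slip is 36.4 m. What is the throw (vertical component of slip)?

dip-slip = net slip × sin(rake) = 36.4 m × sin(37.2°) = 22.01 m
throw = dip-slip × sin(dip) = 22.01 × sin(30°) = 11 m

11 m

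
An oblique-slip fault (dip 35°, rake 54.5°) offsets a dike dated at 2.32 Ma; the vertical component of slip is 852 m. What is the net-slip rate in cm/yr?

0.0786 cm/yr

dip-slip = throw / sin(dip) = 852 / sin(35°) = 1485 m
net slip = dip-slip / sin(rake) = 1485 / sin(54.5°) = 1825 m
rate = 1825 m / 2.32 Ma = 0.000786 m/yr = 0.0786 cm/yr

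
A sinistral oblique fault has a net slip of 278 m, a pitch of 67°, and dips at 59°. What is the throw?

dip-slip = net slip × sin(rake) = 278 m × sin(67°) = 255.9 m
throw = dip-slip × sin(dip) = 255.9 × sin(59°) = 219 m

219 m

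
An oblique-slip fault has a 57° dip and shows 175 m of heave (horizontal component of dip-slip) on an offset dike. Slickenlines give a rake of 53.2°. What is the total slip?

dip-slip = heave / cos(dip) = 175 / cos(57°) = 321.3 m
net slip = dip-slip / sin(rake) = 321.3 / sin(53.2°) = 401 m

401 m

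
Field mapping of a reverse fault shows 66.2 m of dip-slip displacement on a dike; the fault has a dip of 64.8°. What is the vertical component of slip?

throw = dip-slip × sin(dip) = 66.2 m × sin(64.8°) = 59.9 m

59.9 m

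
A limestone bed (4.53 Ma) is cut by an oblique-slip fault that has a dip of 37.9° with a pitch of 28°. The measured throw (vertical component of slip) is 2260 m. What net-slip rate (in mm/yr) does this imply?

1.73 mm/yr

dip-slip = throw / sin(dip) = 2260 / sin(37.9°) = 3679 m
net slip = dip-slip / sin(rake) = 3679 / sin(28°) = 7837 m
rate = 7837 m / 4.53 Ma = 0.00173 m/yr = 1.73 mm/yr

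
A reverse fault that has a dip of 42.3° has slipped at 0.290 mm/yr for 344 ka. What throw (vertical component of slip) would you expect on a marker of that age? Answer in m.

dip-slip = rate × time = 0.290 mm/yr × 344 ka = 99.76 m
throw = dip-slip × sin(dip) = 99.76 × sin(42.3°) = 67.1 m

67.1 m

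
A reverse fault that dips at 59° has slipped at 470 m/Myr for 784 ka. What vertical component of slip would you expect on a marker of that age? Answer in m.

dip-slip = rate × time = 470 m/Myr × 784 ka = 368.5 m
throw = dip-slip × sin(dip) = 368.5 × sin(59°) = 316 m

316 m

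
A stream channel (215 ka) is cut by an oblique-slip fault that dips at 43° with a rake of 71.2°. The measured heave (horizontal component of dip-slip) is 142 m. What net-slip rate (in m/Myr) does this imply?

954 m/Myr

dip-slip = heave / cos(dip) = 142 / cos(43°) = 194.2 m
net slip = dip-slip / sin(rake) = 194.2 / sin(71.2°) = 205.1 m
rate = 205.1 m / 215 ka = 0.000954 m/yr = 954 m/Myr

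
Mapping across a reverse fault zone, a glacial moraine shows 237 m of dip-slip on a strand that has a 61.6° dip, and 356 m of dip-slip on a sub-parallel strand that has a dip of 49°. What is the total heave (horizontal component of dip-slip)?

heave_A = 237 × cos(61.6°) = 112.7 m
heave_B = 356 × cos(49°) = 233.6 m
total = 112.7 + 233.6 = 346 m

346 m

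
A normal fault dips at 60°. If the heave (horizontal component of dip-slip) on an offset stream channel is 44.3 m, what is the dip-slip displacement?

dip-slip = heave / cos(dip) = 44.3 / cos(60°) = 88.6 m

88.6 m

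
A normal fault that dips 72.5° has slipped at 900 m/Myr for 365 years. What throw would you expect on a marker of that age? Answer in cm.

dip-slip = rate × time = 900 m/Myr × 365 years = 0.3285 m
throw = dip-slip × sin(dip) = 0.3285 × sin(72.5°) = 0.313 m = 31.3 cm

31.3 cm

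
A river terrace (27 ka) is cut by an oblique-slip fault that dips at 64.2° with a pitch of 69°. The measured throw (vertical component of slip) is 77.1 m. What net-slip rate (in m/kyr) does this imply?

dip-slip = throw / sin(dip) = 77.1 / sin(64.2°) = 85.64 m
net slip = dip-slip / sin(rake) = 85.64 / sin(69°) = 91.73 m
rate = 91.73 m / 27 ka = 0.00340 m/yr = 3.40 m/kyr

3.40 m/kyr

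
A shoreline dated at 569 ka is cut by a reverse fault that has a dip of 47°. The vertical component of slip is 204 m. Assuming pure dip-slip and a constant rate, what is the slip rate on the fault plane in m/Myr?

490 m/Myr

dip-slip = throw / sin(dip) = 204 m / sin(47°) = 278.9 m
rate = 278.9 m / 569 ka = 0.000490 m/yr = 490 m/Myr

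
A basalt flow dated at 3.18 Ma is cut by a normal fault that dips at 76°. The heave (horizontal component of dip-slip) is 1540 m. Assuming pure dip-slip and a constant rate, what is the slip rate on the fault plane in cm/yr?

0.200 cm/yr

dip-slip = heave / cos(dip) = 1540 m / cos(76°) = 6366 m
rate = 6366 m / 3.18 Ma = 0.00200 m/yr = 0.200 cm/yr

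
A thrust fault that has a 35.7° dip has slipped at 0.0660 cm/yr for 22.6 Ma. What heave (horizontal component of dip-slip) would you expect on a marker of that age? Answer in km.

12.1 km

dip-slip = rate × time = 0.0660 cm/yr × 22.6 Ma = 14920 m
heave = dip-slip × cos(dip) = 14920 × cos(35.7°) = 12100 m = 12.1 km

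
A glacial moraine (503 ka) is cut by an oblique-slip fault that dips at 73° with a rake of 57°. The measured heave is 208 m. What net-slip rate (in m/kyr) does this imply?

dip-slip = heave / cos(dip) = 208 / cos(73°) = 711.4 m
net slip = dip-slip / sin(rake) = 711.4 / sin(57°) = 848.3 m
rate = 848.3 m / 503 ka = 0.00169 m/yr = 1.69 m/kyr

1.69 m/kyr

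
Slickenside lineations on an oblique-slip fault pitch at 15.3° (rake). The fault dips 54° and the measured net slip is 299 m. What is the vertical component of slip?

dip-slip = net slip × sin(rake) = 299 m × sin(15.3°) = 78.90 m
throw = dip-slip × sin(dip) = 78.90 × sin(54°) = 63.8 m

63.8 m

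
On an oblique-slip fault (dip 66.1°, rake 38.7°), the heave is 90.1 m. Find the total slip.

356 m

dip-slip = heave / cos(dip) = 90.1 / cos(66.1°) = 222.4 m
net slip = dip-slip / sin(rake) = 222.4 / sin(38.7°) = 356 m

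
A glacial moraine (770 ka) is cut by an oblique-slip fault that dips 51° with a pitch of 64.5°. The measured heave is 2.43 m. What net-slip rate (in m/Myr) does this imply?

5.56 m/Myr

dip-slip = heave / cos(dip) = 2.43 / cos(51°) = 3.861 m
net slip = dip-slip / sin(rake) = 3.861 / sin(64.5°) = 4.278 m
rate = 4.278 m / 770 ka = 0.00000556 m/yr = 5.56 m/Myr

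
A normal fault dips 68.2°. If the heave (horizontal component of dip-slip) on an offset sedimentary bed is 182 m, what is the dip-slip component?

490 m

dip-slip = heave / cos(dip) = 182 / cos(68.2°) = 490 m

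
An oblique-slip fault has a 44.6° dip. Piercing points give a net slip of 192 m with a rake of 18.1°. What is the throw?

41.9 m

dip-slip = net slip × sin(rake) = 192 m × sin(18.1°) = 59.65 m
throw = dip-slip × sin(dip) = 59.65 × sin(44.6°) = 41.9 m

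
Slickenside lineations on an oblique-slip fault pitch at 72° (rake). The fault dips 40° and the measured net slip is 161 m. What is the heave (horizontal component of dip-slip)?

117 m

dip-slip = net slip × sin(rake) = 161 m × sin(72°) = 153.1 m
heave = dip-slip × cos(dip) = 153.1 × cos(40°) = 117 m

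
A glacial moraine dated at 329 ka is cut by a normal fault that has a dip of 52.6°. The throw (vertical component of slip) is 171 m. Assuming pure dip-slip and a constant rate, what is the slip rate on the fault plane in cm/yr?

0.0654 cm/yr

dip-slip = throw / sin(dip) = 171 m / sin(52.6°) = 215.3 m
rate = 215.3 m / 329 ka = 0.000654 m/yr = 0.0654 cm/yr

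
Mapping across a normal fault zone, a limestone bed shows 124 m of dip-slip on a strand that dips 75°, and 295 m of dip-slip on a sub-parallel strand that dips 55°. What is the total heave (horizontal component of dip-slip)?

201 m

heave_A = 124 × cos(75°) = 32.09 m
heave_B = 295 × cos(55°) = 169.2 m
total = 32.09 + 169.2 = 201 m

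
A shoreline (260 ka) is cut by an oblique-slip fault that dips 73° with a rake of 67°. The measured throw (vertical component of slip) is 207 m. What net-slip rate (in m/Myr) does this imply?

dip-slip = throw / sin(dip) = 207 / sin(73°) = 216.5 m
net slip = dip-slip / sin(rake) = 216.5 / sin(67°) = 235.2 m
rate = 235.2 m / 260 ka = 0.000904 m/yr = 904 m/Myr

904 m/Myr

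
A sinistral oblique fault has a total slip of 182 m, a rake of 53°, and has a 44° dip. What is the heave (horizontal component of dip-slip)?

dip-slip = net slip × sin(rake) = 182 m × sin(53°) = 145.4 m
heave = dip-slip × cos(dip) = 145.4 × cos(44°) = 105 m

105 m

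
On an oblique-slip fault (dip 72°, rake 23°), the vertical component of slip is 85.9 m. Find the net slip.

dip-slip = throw / sin(dip) = 85.9 / sin(72°) = 90.32 m
net slip = dip-slip / sin(rake) = 90.32 / sin(23°) = 231 m

231 m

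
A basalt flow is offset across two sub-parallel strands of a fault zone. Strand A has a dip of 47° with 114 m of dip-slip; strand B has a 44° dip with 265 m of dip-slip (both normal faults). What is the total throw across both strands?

267 m

throw_A = 114 × sin(47°) = 83.37 m
throw_B = 265 × sin(44°) = 184.1 m
total = 83.37 + 184.1 = 267 m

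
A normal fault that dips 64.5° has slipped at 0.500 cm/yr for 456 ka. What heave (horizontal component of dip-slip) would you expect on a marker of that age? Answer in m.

982 m

dip-slip = rate × time = 0.500 cm/yr × 456 ka = 2280 m
heave = dip-slip × cos(dip) = 2280 × cos(64.5°) = 982 m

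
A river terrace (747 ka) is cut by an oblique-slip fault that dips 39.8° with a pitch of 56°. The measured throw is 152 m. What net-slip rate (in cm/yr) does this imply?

dip-slip = throw / sin(dip) = 152 / sin(39.8°) = 237.5 m
net slip = dip-slip / sin(rake) = 237.5 / sin(56°) = 286.4 m
rate = 286.4 m / 747 ka = 0.000383 m/yr = 0.0383 cm/yr

0.0383 cm/yr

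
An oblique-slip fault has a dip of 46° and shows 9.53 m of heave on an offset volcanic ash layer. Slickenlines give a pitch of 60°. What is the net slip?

15.8 m

dip-slip = heave / cos(dip) = 9.53 / cos(46°) = 13.72 m
net slip = dip-slip / sin(rake) = 13.72 / sin(60°) = 15.8 m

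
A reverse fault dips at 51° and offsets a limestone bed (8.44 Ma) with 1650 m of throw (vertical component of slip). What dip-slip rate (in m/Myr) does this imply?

dip-slip = throw / sin(dip) = 1650 m / sin(51°) = 2123 m
rate = 2123 m / 8.44 Ma = 0.000252 m/yr = 252 m/Myr

252 m/Myr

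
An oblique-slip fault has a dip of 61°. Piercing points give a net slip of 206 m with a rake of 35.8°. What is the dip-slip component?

dip-slip = net slip × sin(rake) = 206 m × sin(35.8°) = 121 m

121 m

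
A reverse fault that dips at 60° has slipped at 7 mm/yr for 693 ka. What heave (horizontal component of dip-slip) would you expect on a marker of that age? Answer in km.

dip-slip = rate × time = 7 mm/yr × 693 ka = 4851 m
heave = dip-slip × cos(dip) = 4851 × cos(60°) = 2430 m = 2.43 km

2.43 km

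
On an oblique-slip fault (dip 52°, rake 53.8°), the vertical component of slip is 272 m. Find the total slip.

428 m

dip-slip = throw / sin(dip) = 272 / sin(52°) = 345.2 m
net slip = dip-slip / sin(rake) = 345.2 / sin(53.8°) = 428 m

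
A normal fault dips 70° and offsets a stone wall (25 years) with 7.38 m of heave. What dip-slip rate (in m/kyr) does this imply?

863 m/kyr

dip-slip = heave / cos(dip) = 7.38 m / cos(70°) = 21.58 m
rate = 21.58 m / 25 years = 0.863 m/yr = 863 m/kyr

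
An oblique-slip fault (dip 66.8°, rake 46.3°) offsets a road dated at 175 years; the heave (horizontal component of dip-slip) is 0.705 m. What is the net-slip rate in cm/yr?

dip-slip = heave / cos(dip) = 0.705 / cos(66.8°) = 1.790 m
net slip = dip-slip / sin(rake) = 1.790 / sin(46.3°) = 2.475 m
rate = 2.475 m / 175 years = 0.0141 m/yr = 1.41 cm/yr

1.41 cm/yr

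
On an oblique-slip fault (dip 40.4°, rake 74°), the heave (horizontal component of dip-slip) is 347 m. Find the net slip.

dip-slip = heave / cos(dip) = 347 / cos(40.4°) = 455.7 m
net slip = dip-slip / sin(rake) = 455.7 / sin(74°) = 474 m

474 m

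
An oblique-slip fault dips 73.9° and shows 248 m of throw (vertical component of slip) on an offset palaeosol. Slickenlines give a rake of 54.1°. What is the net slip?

dip-slip = throw / sin(dip) = 248 / sin(73.9°) = 258.1 m
net slip = dip-slip / sin(rake) = 258.1 / sin(54.1°) = 319 m

319 m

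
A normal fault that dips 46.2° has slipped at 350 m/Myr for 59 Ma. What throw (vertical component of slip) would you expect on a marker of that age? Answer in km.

14.9 km

dip-slip = rate × time = 350 m/Myr × 59 Ma = 20650 m
throw = dip-slip × sin(dip) = 20650 × sin(46.2°) = 14900 m = 14.9 km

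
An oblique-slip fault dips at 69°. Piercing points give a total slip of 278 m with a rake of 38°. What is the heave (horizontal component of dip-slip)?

dip-slip = net slip × sin(rake) = 278 m × sin(38°) = 171.2 m
heave = dip-slip × cos(dip) = 171.2 × cos(69°) = 61.3 m

61.3 m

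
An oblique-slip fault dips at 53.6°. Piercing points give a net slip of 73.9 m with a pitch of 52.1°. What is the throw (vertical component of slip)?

46.9 m

dip-slip = net slip × sin(rake) = 73.9 m × sin(52.1°) = 58.31 m
throw = dip-slip × sin(dip) = 58.31 × sin(53.6°) = 46.9 m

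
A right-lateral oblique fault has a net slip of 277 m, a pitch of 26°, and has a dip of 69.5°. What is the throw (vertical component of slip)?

dip-slip = net slip × sin(rake) = 277 m × sin(26°) = 121.4 m
throw = dip-slip × sin(dip) = 121.4 × sin(69.5°) = 114 m

114 m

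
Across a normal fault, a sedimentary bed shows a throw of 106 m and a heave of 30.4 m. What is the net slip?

110 m

net slip = √(throw² + heave²) = √(106² + 30.4²) = 110 m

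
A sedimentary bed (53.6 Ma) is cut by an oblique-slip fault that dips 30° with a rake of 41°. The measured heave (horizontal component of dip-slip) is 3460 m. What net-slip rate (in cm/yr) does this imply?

0.0114 cm/yr

dip-slip = heave / cos(dip) = 3460 / cos(30°) = 3995 m
net slip = dip-slip / sin(rake) = 3995 / sin(41°) = 6090 m
rate = 6090 m / 53.6 Ma = 0.000114 m/yr = 0.0114 cm/yr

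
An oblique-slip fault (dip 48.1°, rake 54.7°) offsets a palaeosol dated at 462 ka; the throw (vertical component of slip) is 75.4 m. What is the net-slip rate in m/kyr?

dip-slip = throw / sin(dip) = 75.4 / sin(48.1°) = 101.3 m
net slip = dip-slip / sin(rake) = 101.3 / sin(54.7°) = 124.1 m
rate = 124.1 m / 462 ka = 0.000269 m/yr = 0.269 m/kyr

0.269 m/kyr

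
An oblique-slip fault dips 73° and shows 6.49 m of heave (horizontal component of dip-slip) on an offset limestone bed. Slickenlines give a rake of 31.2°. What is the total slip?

42.9 m

dip-slip = heave / cos(dip) = 6.49 / cos(73°) = 22.20 m
net slip = dip-slip / sin(rake) = 22.20 / sin(31.2°) = 42.9 m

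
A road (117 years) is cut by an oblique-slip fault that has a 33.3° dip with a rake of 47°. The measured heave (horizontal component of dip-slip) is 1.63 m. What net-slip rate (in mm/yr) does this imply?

22.8 mm/yr

dip-slip = heave / cos(dip) = 1.63 / cos(33.3°) = 1.950 m
net slip = dip-slip / sin(rake) = 1.950 / sin(47°) = 2.667 m
rate = 2.667 m / 117 years = 0.0228 m/yr = 22.8 mm/yr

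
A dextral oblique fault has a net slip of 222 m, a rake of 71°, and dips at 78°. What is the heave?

43.6 m

dip-slip = net slip × sin(rake) = 222 m × sin(71°) = 209.9 m
heave = dip-slip × cos(dip) = 209.9 × cos(78°) = 43.6 m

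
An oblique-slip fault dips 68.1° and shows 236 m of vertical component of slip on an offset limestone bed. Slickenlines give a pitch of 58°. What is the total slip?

dip-slip = throw / sin(dip) = 236 / sin(68.1°) = 254.4 m
net slip = dip-slip / sin(rake) = 254.4 / sin(58°) = 300 m

300 m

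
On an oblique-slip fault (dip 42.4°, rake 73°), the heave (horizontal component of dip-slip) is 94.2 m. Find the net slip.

133 m

dip-slip = heave / cos(dip) = 94.2 / cos(42.4°) = 127.6 m
net slip = dip-slip / sin(rake) = 127.6 / sin(73°) = 133 m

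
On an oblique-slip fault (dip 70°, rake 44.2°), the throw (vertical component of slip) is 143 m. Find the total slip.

dip-slip = throw / sin(dip) = 143 / sin(70°) = 152.2 m
net slip = dip-slip / sin(rake) = 152.2 / sin(44.2°) = 218 m

218 m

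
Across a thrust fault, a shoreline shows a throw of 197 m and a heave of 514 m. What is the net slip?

net slip = √(throw² + heave²) = √(197² + 514²) = 550 m

550 m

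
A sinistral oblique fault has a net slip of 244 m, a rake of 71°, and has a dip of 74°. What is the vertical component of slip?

222 m

dip-slip = net slip × sin(rake) = 244 m × sin(71°) = 230.7 m
throw = dip-slip × sin(dip) = 230.7 × sin(74°) = 222 m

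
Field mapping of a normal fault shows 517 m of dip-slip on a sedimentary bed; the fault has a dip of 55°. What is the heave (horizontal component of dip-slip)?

heave = dip-slip × cos(dip) = 517 m × cos(55°) = 297 m

297 m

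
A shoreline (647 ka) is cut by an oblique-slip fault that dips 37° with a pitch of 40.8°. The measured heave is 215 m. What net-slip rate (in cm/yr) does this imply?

dip-slip = heave / cos(dip) = 215 / cos(37°) = 269.2 m
net slip = dip-slip / sin(rake) = 269.2 / sin(40.8°) = 412 m
rate = 412 m / 647 ka = 0.000637 m/yr = 0.0637 cm/yr

0.0637 cm/yr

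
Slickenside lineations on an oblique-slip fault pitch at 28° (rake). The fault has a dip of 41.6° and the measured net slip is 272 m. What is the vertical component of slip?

dip-slip = net slip × sin(rake) = 272 m × sin(28°) = 127.7 m
throw = dip-slip × sin(dip) = 127.7 × sin(41.6°) = 84.8 m

84.8 m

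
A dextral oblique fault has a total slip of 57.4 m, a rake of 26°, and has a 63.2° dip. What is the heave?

dip-slip = net slip × sin(rake) = 57.4 m × sin(26°) = 25.16 m
heave = dip-slip × cos(dip) = 25.16 × cos(63.2°) = 11.3 m

11.3 m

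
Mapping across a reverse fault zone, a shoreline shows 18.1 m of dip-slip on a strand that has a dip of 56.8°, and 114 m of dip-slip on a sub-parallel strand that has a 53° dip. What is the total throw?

throw_A = 18.1 × sin(56.8°) = 15.15 m
throw_B = 114 × sin(53°) = 91.04 m
total = 15.15 + 91.04 = 106 m

106 m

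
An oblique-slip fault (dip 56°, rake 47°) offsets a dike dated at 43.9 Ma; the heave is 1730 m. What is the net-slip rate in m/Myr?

96.4 m/Myr

dip-slip = heave / cos(dip) = 1730 / cos(56°) = 3094 m
net slip = dip-slip / sin(rake) = 3094 / sin(47°) = 4230 m
rate = 4230 m / 43.9 Ma = 0.0000964 m/yr = 96.4 m/Myr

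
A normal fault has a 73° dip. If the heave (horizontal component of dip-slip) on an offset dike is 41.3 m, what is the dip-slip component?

141 m

dip-slip = heave / cos(dip) = 41.3 / cos(73°) = 141 m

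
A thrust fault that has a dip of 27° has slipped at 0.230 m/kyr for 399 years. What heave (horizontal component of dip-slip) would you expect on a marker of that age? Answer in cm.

dip-slip = rate × time = 0.230 m/kyr × 399 years = 0.09177 m
heave = dip-slip × cos(dip) = 0.09177 × cos(27°) = 0.0818 m = 8.18 cm

8.18 cm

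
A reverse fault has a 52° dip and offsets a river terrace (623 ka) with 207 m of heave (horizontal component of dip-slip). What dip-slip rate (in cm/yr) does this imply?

dip-slip = heave / cos(dip) = 207 m / cos(52°) = 336.2 m
rate = 336.2 m / 623 ka = 0.000540 m/yr = 0.0540 cm/yr

0.0540 cm/yr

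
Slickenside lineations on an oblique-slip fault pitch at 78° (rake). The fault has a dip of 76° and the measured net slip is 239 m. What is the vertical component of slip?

227 m

dip-slip = net slip × sin(rake) = 239 m × sin(78°) = 233.8 m
throw = dip-slip × sin(dip) = 233.8 × sin(76°) = 227 m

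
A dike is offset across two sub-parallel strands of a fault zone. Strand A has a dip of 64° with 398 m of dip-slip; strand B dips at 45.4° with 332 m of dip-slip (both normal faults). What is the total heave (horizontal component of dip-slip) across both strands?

408 m

heave_A = 398 × cos(64°) = 174.5 m
heave_B = 332 × cos(45.4°) = 233.1 m
total = 174.5 + 233.1 = 408 m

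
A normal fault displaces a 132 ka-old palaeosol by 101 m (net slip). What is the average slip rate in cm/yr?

rate = 101 m / 132 ka = 0.000765 m/yr = 0.0765 cm/yr

0.0765 cm/yr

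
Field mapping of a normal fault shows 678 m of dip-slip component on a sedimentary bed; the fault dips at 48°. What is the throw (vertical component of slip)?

504 m

throw = dip-slip × sin(dip) = 678 m × sin(48°) = 504 m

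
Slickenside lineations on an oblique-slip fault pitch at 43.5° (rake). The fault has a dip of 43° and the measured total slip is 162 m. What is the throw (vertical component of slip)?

76.1 m

dip-slip = net slip × sin(rake) = 162 m × sin(43.5°) = 111.5 m
throw = dip-slip × sin(dip) = 111.5 × sin(43°) = 76.1 m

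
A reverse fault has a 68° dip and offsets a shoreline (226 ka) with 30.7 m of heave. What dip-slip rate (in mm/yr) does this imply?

0.363 mm/yr

dip-slip = heave / cos(dip) = 30.7 m / cos(68°) = 81.95 m
rate = 81.95 m / 226 ka = 0.000363 m/yr = 0.363 mm/yr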